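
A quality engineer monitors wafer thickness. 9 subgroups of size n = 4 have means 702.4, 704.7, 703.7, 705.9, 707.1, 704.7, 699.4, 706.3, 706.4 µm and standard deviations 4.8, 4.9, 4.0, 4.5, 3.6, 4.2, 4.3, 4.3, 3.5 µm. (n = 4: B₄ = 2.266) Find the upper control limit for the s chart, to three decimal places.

s̄ = (4.8 + 4.9 + 4.0 + 4.5 + 3.6 + 4.2 + 4.3 + 4.3 + 3.5) / 9 = 4.2333
UCL_s = B₄·s̄ = 2.266 × 4.2333 = 9.5927

9.593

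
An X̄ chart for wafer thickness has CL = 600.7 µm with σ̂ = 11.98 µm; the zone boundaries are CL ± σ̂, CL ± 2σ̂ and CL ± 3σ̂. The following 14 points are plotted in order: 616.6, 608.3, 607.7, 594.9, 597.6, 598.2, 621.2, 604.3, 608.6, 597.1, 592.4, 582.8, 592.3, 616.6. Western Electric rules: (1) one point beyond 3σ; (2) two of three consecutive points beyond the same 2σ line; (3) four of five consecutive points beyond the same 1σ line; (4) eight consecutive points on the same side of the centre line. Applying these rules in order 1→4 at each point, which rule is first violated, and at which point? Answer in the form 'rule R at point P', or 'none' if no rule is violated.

none

Zone of each point (C = within 1σ̂, B = 1σ̂–2σ̂, A = 2σ̂–3σ̂, * = beyond 3σ̂; sign = side of CL): 1:+B, 2:+C, 3:+C, 4:-C, 5:-C, 6:-C, 7:+B, 8:+C, 9:+C, 10:-C, 11:-C, 12:-B, 13:-C, 14:+B
No rule fires across all 14 points.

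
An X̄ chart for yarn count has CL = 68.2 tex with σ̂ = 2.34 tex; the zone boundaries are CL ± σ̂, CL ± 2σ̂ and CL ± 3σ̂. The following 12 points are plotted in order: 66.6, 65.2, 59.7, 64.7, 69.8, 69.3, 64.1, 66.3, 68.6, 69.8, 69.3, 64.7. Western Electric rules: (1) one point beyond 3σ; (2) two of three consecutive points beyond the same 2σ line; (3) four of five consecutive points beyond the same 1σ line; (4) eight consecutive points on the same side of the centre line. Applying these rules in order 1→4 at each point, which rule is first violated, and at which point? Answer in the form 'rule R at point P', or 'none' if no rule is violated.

Zone of each point (C = within 1σ̂, B = 1σ̂–2σ̂, A = 2σ̂–3σ̂, * = beyond 3σ̂; sign = side of CL): 1:-C, 2:-B, 3:-*, 4:-B, 5:+C, 6:+C, 7:-B, 8:-C, 9:+C, 10:+C, 11:+C, 12:-B
Rule 1 (one point beyond the 3σ limits) is satisfied at point 3.

rule 1 at point 3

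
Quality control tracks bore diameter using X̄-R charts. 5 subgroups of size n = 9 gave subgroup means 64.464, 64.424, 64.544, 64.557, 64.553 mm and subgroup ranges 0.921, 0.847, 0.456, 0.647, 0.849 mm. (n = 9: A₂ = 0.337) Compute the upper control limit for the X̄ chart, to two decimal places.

X̄̄ = (64.464 + 64.424 + 64.544 + 64.557 + 64.553) / 5 = 322.5420 / 5 = 64.5084
R̄ = (0.921 + 0.847 + 0.456 + 0.647 + 0.849) / 5 = 3.7200 / 5 = 0.7440
UCL = X̄̄ + A₂·R̄ = 64.5084 + 0.337 × 0.7440 = 64.7591

64.76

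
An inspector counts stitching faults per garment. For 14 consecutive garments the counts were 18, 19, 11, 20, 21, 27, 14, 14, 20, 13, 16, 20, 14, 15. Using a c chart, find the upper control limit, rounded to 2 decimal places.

29.76

c̄ = (18 + 19 + 11 + 20 + 21 + 27 + 14 + 14 + 20 + 13 + 16 + 20 + 14 + 15) / 14 = 242 / 14 = 17.2857
UCL = c̄ + 3√c̄ = 17.2857 + 3 × √17.2857 = 17.2857 + 3 × 4.1576 = 29.7585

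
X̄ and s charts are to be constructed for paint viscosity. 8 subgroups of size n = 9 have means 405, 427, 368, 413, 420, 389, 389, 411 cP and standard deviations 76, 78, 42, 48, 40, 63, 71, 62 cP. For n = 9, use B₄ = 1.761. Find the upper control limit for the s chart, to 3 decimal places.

s̄ = (76 + 78 + 42 + 48 + 40 + 63 + 71 + 62) / 8 = 60.0000
UCL_s = B₄·s̄ = 1.761 × 60.0000 = 105.6600

105.660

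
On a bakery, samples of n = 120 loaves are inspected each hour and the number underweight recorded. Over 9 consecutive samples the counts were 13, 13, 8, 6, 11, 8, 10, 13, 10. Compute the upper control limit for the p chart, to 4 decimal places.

0.1616

p̄ = Σdᵢ / (k·n) = 92 / (9 × 120) = 0.08519
UCL = p̄ + 3·√(p̄(1−p̄)/n) = 0.08519 + 3 × √(0.08519×0.91481/120) = 0.08519 + 3 × 0.02548 = 0.16164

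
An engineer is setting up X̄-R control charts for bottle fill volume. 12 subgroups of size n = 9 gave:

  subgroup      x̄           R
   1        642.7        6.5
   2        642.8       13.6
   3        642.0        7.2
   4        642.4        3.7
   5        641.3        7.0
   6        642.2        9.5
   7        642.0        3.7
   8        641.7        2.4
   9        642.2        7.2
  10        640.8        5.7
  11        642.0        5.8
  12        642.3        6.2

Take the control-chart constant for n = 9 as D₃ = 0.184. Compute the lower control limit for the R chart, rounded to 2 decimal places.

1.20

R̄ = (6.5 + 13.6 + 7.2 + 3.7 + 7.0 + 9.5 + 3.7 + 2.4 + 7.2 + 5.7 + 5.8 + 6.2) / 12 = 78.5000 / 12 = 6.5417
LCL_R = D₃·R̄ = 0.184 × 6.5417 = 1.2037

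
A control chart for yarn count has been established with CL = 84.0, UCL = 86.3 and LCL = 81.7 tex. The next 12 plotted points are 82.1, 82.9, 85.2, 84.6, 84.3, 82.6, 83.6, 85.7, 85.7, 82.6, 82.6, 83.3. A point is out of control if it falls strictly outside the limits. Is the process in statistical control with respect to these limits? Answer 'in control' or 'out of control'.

in control

All 12 points lie within [81.7, 86.3].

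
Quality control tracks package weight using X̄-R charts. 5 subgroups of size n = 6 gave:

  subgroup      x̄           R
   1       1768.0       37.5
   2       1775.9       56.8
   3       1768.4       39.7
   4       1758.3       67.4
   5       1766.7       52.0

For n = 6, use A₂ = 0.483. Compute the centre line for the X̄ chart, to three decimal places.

1767.460

X̄̄ = (1768.0 + 1775.9 + 1768.4 + 1758.3 + 1766.7) / 5 = 8837.3000 / 5 = 1767.4600
CL = X̄̄ = 1767.4600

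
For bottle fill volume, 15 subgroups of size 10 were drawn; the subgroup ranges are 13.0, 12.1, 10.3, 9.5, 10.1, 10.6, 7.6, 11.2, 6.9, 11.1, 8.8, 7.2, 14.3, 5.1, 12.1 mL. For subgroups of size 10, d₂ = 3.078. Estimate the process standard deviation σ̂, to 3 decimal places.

3.247

R̄ = (13.0 + 12.1 + 10.3 + 9.5 + 10.1 + 10.6 + 7.6 + 11.2 + 6.9 + 11.1 + 8.8 + 7.2 + 14.3 + 5.1 + 12.1) / 15 = 9.9933
σ̂ = R̄ / d₂ = 9.9933 / 3.078 = 3.2467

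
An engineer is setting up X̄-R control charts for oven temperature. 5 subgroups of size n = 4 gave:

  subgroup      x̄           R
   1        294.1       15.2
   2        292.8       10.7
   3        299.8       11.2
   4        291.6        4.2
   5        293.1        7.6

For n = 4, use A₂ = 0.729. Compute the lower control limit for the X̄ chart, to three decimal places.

287.150

X̄̄ = (294.1 + 292.8 + 299.8 + 291.6 + 293.1) / 5 = 1471.4000 / 5 = 294.2800
R̄ = (15.2 + 10.7 + 11.2 + 4.2 + 7.6) / 5 = 48.9000 / 5 = 9.7800
LCL = X̄̄ − A₂·R̄ = 294.2800 − 0.729 × 9.7800 = 287.1504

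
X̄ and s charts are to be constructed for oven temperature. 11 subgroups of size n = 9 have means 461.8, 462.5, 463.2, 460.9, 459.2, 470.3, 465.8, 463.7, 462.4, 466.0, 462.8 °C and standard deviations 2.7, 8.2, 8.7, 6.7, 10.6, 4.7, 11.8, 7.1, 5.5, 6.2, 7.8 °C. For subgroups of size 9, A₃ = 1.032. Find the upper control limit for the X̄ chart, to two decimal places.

X̄̄ = (461.8 + 462.5 + 463.2 + 460.9 + 459.2 + 470.3 + 465.8 + 463.7 + 462.4 + 466.0 + 462.8) / 11 = 463.5091
s̄ = (2.7 + 8.2 + 8.7 + 6.7 + 10.6 + 4.7 + 11.8 + 7.1 + 5.5 + 6.2 + 7.8) / 11 = 7.2727
UCL = X̄̄ + A₃·s̄ = 463.5091 + 1.032 × 7.2727 = 471.0145

471.01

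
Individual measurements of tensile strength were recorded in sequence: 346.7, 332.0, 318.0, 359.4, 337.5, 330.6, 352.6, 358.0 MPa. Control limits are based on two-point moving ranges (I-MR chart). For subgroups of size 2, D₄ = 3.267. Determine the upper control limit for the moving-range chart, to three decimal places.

58.946

Moving ranges: 14.7, 14.0, 41.4, 21.9, 6.9, 22.0, 5.4; M̄R̄ = 126.3000 / 7 = 18.0429
UCL_MR = D₄·M̄R̄ = 3.267 × 18.0429 = 58.9460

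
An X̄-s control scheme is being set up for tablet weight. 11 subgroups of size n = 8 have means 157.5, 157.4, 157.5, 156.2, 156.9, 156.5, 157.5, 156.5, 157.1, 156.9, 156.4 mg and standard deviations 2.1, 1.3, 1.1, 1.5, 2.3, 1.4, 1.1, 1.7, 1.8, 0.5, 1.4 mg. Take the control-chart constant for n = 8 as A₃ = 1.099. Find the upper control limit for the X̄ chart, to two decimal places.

X̄̄ = (157.5 + 157.4 + 157.5 + 156.2 + 156.9 + 156.5 + 157.5 + 156.5 + 157.1 + 156.9 + 156.4) / 11 = 156.9455
s̄ = (2.1 + 1.3 + 1.1 + 1.5 + 2.3 + 1.4 + 1.1 + 1.7 + 1.8 + 0.5 + 1.4) / 11 = 1.4727
UCL = X̄̄ + A₃·s̄ = 156.9455 + 1.099 × 1.4727 = 158.5640

158.56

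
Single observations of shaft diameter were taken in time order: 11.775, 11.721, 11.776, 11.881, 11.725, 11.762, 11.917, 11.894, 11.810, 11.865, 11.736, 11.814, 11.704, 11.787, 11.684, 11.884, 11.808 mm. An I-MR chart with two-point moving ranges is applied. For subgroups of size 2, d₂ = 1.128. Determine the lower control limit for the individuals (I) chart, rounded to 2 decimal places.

X̄ = (11.775 + 11.721 + 11.776 + 11.881 + 11.725 + 11.762 + 11.917 + 11.894 + 11.810 + 11.865 + 11.736 + 11.814 + 11.704 + 11.787 + 11.684 + 11.884 + 11.808) / 17 = 11.7966
Moving ranges: 0.054, 0.055, 0.105, 0.156, 0.037, 0.155, 0.023, 0.084, 0.055, 0.129, 0.078, 0.110, 0.083, 0.103, 0.200, 0.076; M̄R̄ = 1.5030 / 16 = 0.0939
LCL = X̄ − 3·M̄R̄/d₂ = 11.7966 − 3 × 0.0939 / 1.128 = 11.5468

11.55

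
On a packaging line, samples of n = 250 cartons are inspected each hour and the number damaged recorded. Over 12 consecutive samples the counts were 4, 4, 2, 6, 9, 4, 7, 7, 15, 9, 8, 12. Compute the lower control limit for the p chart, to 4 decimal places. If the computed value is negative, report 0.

0.0000

p̄ = Σdᵢ / (k·n) = 87 / (12 × 250) = 0.02900
LCL = p̄ − 3·√(p̄(1−p̄)/n) = 0.02900 − 3 × 0.01061 = -0.00284 → 0 (negative, so LCL = 0)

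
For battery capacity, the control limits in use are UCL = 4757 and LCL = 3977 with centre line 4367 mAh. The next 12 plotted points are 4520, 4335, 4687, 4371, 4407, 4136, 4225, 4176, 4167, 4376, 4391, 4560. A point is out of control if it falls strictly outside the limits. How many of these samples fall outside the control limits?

0

All 12 points lie within [3977, 4757].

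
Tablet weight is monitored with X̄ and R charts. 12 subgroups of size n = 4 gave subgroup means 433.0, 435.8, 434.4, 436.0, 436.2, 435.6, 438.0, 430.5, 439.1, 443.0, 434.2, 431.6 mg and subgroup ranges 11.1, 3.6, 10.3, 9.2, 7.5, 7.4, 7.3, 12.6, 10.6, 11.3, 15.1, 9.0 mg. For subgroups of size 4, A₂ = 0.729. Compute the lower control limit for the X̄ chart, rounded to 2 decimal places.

X̄̄ = (433.0 + 435.8 + 434.4 + 436.0 + 436.2 + 435.6 + 438.0 + 430.5 + 439.1 + 443.0 + 434.2 + 431.6) / 12 = 5227.4000 / 12 = 435.6167
R̄ = (11.1 + 3.6 + 10.3 + 9.2 + 7.5 + 7.4 + 7.3 + 12.6 + 10.6 + 11.3 + 15.1 + 9.0) / 12 = 115.0000 / 12 = 9.5833
LCL = X̄̄ − A₂·R̄ = 435.6167 − 0.729 × 9.5833 = 428.6304

428.63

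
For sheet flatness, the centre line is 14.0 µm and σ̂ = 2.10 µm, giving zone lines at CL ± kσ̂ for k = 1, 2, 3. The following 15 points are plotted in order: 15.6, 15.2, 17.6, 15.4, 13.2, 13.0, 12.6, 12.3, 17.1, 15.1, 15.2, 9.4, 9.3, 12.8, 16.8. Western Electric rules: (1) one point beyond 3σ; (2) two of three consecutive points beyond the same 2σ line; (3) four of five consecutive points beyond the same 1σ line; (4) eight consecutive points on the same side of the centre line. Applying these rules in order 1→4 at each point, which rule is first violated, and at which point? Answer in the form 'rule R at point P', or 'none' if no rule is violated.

rule 2 at point 13

Zone of each point (C = within 1σ̂, B = 1σ̂–2σ̂, A = 2σ̂–3σ̂, * = beyond 3σ̂; sign = side of CL): 1:+C, 2:+C, 3:+B, 4:+C, 5:-C, 6:-C, 7:-C, 8:-C, 9:+B, 10:+C, 11:+C, 12:-A, 13:-A, 14:-C, 15:+B
Rule 2 (two of three consecutive points beyond the same 2σ limit) is satisfied at point 13.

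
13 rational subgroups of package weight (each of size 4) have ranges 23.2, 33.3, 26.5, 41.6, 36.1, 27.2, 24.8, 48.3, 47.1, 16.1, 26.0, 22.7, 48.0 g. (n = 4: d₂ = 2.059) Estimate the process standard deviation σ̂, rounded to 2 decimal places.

R̄ = (23.2 + 33.3 + 26.5 + 41.6 + 36.1 + 27.2 + 24.8 + 48.3 + 47.1 + 16.1 + 26.0 + 22.7 + 48.0) / 13 = 32.3769
σ̂ = R̄ / d₂ = 32.3769 / 2.059 = 15.7246

15.72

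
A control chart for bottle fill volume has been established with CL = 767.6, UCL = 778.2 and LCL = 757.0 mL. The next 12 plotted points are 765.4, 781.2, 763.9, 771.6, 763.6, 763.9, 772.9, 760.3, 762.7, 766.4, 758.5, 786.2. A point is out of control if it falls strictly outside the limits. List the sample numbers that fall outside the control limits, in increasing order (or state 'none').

Compare each point to [757.0, 778.2]: sample 2 = 781.2 > UCL; sample 12 = 786.2 > UCL.

2, 12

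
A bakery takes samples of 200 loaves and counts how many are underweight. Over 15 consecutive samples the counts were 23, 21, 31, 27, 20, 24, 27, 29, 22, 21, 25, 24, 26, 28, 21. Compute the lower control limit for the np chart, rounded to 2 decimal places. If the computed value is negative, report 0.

10.67

p̄ = Σdᵢ / (k·n) = 369 / (15 × 200) = 0.12300
LCL = np̄ − 3·√(np̄(1−p̄)) = 24.6000 − 3 × 4.6448 = 10.6656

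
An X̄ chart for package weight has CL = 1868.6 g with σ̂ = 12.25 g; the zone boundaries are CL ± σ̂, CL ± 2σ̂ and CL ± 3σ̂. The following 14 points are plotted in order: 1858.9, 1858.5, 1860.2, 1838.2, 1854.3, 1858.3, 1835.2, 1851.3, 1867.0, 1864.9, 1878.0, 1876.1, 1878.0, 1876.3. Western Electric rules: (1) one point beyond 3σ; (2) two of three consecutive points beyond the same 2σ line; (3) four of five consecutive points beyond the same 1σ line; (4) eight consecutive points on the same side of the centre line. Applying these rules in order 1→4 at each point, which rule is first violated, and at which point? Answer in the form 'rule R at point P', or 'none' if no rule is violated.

rule 3 at point 8

Zone of each point (C = within 1σ̂, B = 1σ̂–2σ̂, A = 2σ̂–3σ̂, * = beyond 3σ̂; sign = side of CL): 1:-C, 2:-C, 3:-C, 4:-A, 5:-B, 6:-C, 7:-A, 8:-B, 9:-C, 10:-C, 11:+C, 12:+C, 13:+C, 14:+C
Rule 3 (four of five consecutive points beyond the same 1σ limit) is satisfied at point 8.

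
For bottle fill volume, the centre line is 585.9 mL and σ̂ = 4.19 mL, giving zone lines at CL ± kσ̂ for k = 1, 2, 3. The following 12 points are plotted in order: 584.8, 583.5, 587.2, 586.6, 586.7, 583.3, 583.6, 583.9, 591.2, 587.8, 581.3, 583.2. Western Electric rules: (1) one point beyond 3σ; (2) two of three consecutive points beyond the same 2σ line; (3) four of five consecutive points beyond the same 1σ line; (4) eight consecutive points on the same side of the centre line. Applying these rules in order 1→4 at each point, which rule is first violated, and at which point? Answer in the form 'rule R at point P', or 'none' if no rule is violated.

Zone of each point (C = within 1σ̂, B = 1σ̂–2σ̂, A = 2σ̂–3σ̂, * = beyond 3σ̂; sign = side of CL): 1:-C, 2:-C, 3:+C, 4:+C, 5:+C, 6:-C, 7:-C, 8:-C, 9:+B, 10:+C, 11:-B, 12:-C
No rule fires across all 12 points.

none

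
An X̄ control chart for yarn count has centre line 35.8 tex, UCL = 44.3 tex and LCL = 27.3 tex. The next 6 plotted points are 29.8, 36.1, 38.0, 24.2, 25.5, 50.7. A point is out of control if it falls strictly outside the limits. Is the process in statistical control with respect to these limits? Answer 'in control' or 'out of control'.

Compare each point to [27.3, 44.3]: sample 4 = 24.2 < LCL; sample 5 = 25.5 < LCL; sample 6 = 50.7 > UCL.

out of control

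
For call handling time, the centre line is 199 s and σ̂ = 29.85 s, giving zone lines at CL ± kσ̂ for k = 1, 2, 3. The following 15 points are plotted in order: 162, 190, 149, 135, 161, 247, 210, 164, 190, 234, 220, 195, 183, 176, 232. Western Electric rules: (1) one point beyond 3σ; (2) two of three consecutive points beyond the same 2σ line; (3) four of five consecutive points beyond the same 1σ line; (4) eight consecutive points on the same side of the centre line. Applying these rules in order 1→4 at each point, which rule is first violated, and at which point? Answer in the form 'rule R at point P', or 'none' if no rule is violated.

rule 3 at point 5

Zone of each point (C = within 1σ̂, B = 1σ̂–2σ̂, A = 2σ̂–3σ̂, * = beyond 3σ̂; sign = side of CL): 1:-B, 2:-C, 3:-B, 4:-A, 5:-B, 6:+B, 7:+C, 8:-B, 9:-C, 10:+B, 11:+C, 12:-C, 13:-C, 14:-C, 15:+B
Rule 3 (four of five consecutive points beyond the same 1σ limit) is satisfied at point 5.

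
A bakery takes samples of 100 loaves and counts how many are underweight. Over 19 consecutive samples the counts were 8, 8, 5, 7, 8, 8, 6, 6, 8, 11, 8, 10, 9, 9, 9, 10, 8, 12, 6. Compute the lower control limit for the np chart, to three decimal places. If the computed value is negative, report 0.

p̄ = Σdᵢ / (k·n) = 156 / (19 × 100) = 0.08211
LCL = np̄ − 3·√(np̄(1−p̄)) = 8.2105 − 3 × 2.7453 = -0.0252 → 0 (negative, so LCL = 0)

0.000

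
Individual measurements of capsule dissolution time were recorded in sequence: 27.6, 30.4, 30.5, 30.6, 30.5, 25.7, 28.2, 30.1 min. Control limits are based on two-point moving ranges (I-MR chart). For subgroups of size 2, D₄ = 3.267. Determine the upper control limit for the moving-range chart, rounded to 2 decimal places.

5.74

Moving ranges: 2.8, 0.1, 0.1, 0.1, 4.8, 2.5, 1.9; M̄R̄ = 12.3000 / 7 = 1.7571
UCL_MR = D₄·M̄R̄ = 3.267 × 1.7571 = 5.7406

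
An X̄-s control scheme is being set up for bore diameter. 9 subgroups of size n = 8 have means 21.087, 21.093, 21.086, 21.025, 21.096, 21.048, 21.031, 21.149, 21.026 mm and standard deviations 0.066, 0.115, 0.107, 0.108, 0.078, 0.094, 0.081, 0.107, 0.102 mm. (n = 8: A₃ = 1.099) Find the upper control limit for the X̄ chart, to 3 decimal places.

21.176

X̄̄ = (21.087 + 21.093 + 21.086 + 21.025 + 21.096 + 21.048 + 21.031 + 21.149 + 21.026) / 9 = 21.0712
s̄ = (0.066 + 0.115 + 0.107 + 0.108 + 0.078 + 0.094 + 0.081 + 0.107 + 0.102) / 9 = 0.0953
UCL = X̄̄ + A₃·s̄ = 21.0712 + 1.099 × 0.0953 = 21.1760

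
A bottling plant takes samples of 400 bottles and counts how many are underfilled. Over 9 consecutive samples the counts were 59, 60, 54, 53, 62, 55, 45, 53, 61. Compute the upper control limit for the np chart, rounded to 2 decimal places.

76.56

p̄ = Σdᵢ / (k·n) = 502 / (9 × 400) = 0.13944
UCL = np̄ + 3·√(np̄(1−p̄)) = 55.7778 + 3 × √(55.7778×0.86056) = 55.7778 + 3 × 6.9282 = 76.5624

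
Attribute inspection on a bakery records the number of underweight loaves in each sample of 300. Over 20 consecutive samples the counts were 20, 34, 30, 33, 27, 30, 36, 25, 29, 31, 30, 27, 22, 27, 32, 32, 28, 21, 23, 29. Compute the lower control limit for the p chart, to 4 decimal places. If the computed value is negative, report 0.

0.0437

p̄ = Σdᵢ / (k·n) = 566 / (20 × 300) = 0.09433
LCL = p̄ − 3·√(p̄(1−p̄)/n) = 0.09433 − 3 × 0.01688 = 0.04371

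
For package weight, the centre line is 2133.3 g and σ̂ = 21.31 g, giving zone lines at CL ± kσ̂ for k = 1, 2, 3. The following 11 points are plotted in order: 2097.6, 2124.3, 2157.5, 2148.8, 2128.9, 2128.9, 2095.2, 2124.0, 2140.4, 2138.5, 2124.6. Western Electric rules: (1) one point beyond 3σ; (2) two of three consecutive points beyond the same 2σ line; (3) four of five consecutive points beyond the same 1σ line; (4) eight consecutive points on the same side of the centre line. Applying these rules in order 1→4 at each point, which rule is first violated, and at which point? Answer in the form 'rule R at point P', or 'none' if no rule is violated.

none

Zone of each point (C = within 1σ̂, B = 1σ̂–2σ̂, A = 2σ̂–3σ̂, * = beyond 3σ̂; sign = side of CL): 1:-B, 2:-C, 3:+B, 4:+C, 5:-C, 6:-C, 7:-B, 8:-C, 9:+C, 10:+C, 11:-C
No rule fires across all 11 points.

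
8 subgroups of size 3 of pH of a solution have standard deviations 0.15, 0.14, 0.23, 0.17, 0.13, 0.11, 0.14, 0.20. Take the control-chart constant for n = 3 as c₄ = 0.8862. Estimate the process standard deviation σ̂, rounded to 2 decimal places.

0.18

s̄ = (0.15 + 0.14 + 0.23 + 0.17 + 0.13 + 0.11 + 0.14 + 0.20) / 8 = 0.1588
σ̂ = s̄ / c₄ = 0.1588 / 0.8862 = 0.1791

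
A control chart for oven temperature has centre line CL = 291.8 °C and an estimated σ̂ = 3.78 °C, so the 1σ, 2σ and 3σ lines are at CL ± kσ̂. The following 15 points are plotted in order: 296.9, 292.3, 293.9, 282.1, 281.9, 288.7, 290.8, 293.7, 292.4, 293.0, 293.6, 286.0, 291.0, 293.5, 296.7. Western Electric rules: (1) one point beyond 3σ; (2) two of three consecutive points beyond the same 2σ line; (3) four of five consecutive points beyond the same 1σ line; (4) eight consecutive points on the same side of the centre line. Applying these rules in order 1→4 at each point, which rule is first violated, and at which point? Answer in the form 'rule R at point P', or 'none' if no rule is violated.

rule 2 at point 5

Zone of each point (C = within 1σ̂, B = 1σ̂–2σ̂, A = 2σ̂–3σ̂, * = beyond 3σ̂; sign = side of CL): 1:+B, 2:+C, 3:+C, 4:-A, 5:-A, 6:-C, 7:-C, 8:+C, 9:+C, 10:+C, 11:+C, 12:-B, 13:-C, 14:+C, 15:+B
Rule 2 (two of three consecutive points beyond the same 2σ limit) is satisfied at point 5.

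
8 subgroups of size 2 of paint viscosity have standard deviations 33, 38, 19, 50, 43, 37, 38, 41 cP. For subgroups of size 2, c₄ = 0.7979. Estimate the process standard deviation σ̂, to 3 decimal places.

s̄ = (33 + 38 + 19 + 50 + 43 + 37 + 38 + 41) / 8 = 37.3750
σ̂ = s̄ / c₄ = 37.3750 / 0.7979 = 46.8417

46.842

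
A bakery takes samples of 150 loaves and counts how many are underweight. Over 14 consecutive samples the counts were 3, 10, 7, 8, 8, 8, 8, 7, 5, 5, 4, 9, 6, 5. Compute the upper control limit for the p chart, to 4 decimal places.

0.0947

p̄ = Σdᵢ / (k·n) = 93 / (14 × 150) = 0.04429
UCL = p̄ + 3·√(p̄(1−p̄)/n) = 0.04429 + 3 × √(0.04429×0.95571/150) = 0.04429 + 3 × 0.01680 = 0.09468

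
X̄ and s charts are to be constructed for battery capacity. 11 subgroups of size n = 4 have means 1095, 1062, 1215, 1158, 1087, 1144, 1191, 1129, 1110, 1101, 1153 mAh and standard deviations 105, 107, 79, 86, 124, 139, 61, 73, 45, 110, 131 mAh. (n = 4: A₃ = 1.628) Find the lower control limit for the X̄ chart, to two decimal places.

X̄̄ = (1095 + 1062 + 1215 + 1158 + 1087 + 1144 + 1191 + 1129 + 1110 + 1101 + 1153) / 11 = 1131.3636
s̄ = (105 + 107 + 79 + 86 + 124 + 139 + 61 + 73 + 45 + 110 + 131) / 11 = 96.3636
LCL = X̄̄ − A₃·s̄ = 1131.3636 − 1.628 × 96.3636 = 974.4836

974.48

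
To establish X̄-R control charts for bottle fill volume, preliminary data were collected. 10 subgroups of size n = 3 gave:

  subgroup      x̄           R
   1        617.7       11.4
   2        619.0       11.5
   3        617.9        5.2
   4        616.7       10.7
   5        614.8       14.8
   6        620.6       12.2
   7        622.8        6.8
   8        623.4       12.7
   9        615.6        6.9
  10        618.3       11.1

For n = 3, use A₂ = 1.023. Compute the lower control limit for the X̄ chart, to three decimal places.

608.112

X̄̄ = (617.7 + 619.0 + 617.9 + 616.7 + 614.8 + 620.6 + 622.8 + 623.4 + 615.6 + 618.3) / 10 = 6186.8000 / 10 = 618.6800
R̄ = (11.4 + 11.5 + 5.2 + 10.7 + 14.8 + 12.2 + 6.8 + 12.7 + 6.9 + 11.1) / 10 = 103.3000 / 10 = 10.3300
LCL = X̄̄ − A₂·R̄ = 618.6800 − 1.023 × 10.3300 = 608.1124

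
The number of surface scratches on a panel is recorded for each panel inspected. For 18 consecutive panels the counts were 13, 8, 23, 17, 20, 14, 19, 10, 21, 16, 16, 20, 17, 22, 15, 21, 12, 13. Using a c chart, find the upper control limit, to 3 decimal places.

c̄ = (13 + 8 + 23 + 17 + 20 + 14 + 19 + 10 + 21 + 16 + 16 + 20 + 17 + 22 + 15 + 21 + 12 + 13) / 18 = 297 / 18 = 16.5000
UCL = c̄ + 3√c̄ = 16.5000 + 3 × √16.5000 = 16.5000 + 3 × 4.0620 = 28.6861

28.686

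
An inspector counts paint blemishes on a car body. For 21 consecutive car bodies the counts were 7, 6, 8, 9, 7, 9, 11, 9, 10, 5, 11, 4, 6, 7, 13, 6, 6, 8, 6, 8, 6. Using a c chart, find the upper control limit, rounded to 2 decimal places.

16.05

c̄ = (7 + 6 + 8 + 9 + 7 + 9 + 11 + 9 + 10 + 5 + 11 + 4 + 6 + 7 + 13 + 6 + 6 + 8 + 6 + 8 + 6) / 21 = 162 / 21 = 7.7143
UCL = c̄ + 3√c̄ = 7.7143 + 3 × √7.7143 = 7.7143 + 3 × 2.7775 = 16.0467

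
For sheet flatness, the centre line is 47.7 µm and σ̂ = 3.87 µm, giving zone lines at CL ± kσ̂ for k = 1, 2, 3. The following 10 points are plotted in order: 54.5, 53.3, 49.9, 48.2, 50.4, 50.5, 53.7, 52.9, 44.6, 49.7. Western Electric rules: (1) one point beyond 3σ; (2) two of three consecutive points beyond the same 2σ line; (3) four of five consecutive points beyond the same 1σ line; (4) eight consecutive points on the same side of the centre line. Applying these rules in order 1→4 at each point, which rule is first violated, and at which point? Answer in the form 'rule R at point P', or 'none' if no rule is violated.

Zone of each point (C = within 1σ̂, B = 1σ̂–2σ̂, A = 2σ̂–3σ̂, * = beyond 3σ̂; sign = side of CL): 1:+B, 2:+B, 3:+C, 4:+C, 5:+C, 6:+C, 7:+B, 8:+B, 9:-C, 10:+C
Rule 4 (eight consecutive points on the same side of the centre line) is satisfied at point 8.

rule 4 at point 8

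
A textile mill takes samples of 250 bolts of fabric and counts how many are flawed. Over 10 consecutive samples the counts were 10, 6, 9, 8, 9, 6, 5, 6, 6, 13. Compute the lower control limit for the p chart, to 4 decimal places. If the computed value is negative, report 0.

0.0000

p̄ = Σdᵢ / (k·n) = 78 / (10 × 250) = 0.03120
LCL = p̄ − 3·√(p̄(1−p̄)/n) = 0.03120 − 3 × 0.01100 = -0.00179 → 0 (negative, so LCL = 0)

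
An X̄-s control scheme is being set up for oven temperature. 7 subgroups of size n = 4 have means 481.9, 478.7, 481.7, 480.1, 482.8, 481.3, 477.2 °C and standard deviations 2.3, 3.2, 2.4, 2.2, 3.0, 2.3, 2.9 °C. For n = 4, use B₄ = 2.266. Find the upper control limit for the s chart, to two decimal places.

s̄ = (2.3 + 3.2 + 2.4 + 2.2 + 3.0 + 2.3 + 2.9) / 7 = 2.6143
UCL_s = B₄·s̄ = 2.266 × 2.6143 = 5.9240

5.92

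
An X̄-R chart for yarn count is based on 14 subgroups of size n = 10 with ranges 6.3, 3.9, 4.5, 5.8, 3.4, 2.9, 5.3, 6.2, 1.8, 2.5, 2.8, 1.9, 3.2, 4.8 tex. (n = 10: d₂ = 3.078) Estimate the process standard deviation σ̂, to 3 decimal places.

R̄ = (6.3 + 3.9 + 4.5 + 5.8 + 3.4 + 2.9 + 5.3 + 6.2 + 1.8 + 2.5 + 2.8 + 1.9 + 3.2 + 4.8) / 14 = 3.9500
σ̂ = R̄ / d₂ = 3.9500 / 3.078 = 1.2833

1.283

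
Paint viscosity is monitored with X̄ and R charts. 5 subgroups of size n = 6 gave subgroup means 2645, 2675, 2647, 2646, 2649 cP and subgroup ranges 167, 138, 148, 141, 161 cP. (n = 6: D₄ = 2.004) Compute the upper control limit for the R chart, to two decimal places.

R̄ = (167 + 138 + 148 + 141 + 161) / 5 = 755.0000 / 5 = 151.0000
UCL_R = D₄·R̄ = 2.004 × 151.0000 = 302.6040

302.60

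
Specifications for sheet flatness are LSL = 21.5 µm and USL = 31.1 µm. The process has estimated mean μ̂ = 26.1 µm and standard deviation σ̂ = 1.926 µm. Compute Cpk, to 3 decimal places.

0.796

Cpu = (USL − μ̂) / (3σ̂) = (31.1 − 26.1) / (3 × 1.926) = 0.8654; Cpl = (μ̂ − LSL) / (3σ̂) = (26.1 − 21.5) / (3 × 1.926) = 0.7961; Cpk = min(Cpu, Cpl) = 0.7961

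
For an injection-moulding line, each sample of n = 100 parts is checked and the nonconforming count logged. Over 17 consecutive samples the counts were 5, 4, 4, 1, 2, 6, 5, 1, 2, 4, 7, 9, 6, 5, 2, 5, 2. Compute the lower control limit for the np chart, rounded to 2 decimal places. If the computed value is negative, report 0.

p̄ = Σdᵢ / (k·n) = 70 / (17 × 100) = 0.04118
LCL = np̄ − 3·√(np̄(1−p̄)) = 4.1176 − 3 × 1.9870 = -1.8433 → 0 (negative, so LCL = 0)

0.00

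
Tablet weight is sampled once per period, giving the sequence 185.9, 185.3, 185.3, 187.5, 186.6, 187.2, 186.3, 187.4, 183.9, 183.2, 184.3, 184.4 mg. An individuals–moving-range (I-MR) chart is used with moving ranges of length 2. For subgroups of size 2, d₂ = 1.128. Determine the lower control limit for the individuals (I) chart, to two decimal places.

X̄ = (185.9 + 185.3 + 185.3 + 187.5 + 186.6 + 187.2 + 186.3 + 187.4 + 183.9 + 183.2 + 184.3 + 184.4) / 12 = 185.6083
Moving ranges: 0.6, 0.0, 2.2, 0.9, 0.6, 0.9, 1.1, 3.5, 0.7, 1.1, 0.1; M̄R̄ = 11.7000 / 11 = 1.0636
LCL = X̄ − 3·M̄R̄/d₂ = 185.6083 − 3 × 1.0636 / 1.128 = 182.7795

182.78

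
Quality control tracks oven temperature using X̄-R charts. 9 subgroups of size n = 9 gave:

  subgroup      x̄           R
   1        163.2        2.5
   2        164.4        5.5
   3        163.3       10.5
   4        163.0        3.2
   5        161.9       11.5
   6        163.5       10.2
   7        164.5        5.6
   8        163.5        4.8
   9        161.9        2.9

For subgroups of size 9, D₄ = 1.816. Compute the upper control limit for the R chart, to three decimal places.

R̄ = (2.5 + 5.5 + 10.5 + 3.2 + 11.5 + 10.2 + 5.6 + 4.8 + 2.9) / 9 = 56.7000 / 9 = 6.3000
UCL_R = D₄·R̄ = 1.816 × 6.3000 = 11.4408

11.441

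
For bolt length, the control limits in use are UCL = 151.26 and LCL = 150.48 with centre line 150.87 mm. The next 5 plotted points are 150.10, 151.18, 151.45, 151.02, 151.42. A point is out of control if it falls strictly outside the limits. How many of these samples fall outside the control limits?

3

Compare each point to [150.48, 151.26]: sample 1 = 150.10 < LCL; sample 3 = 151.45 > UCL; sample 5 = 151.42 > UCL.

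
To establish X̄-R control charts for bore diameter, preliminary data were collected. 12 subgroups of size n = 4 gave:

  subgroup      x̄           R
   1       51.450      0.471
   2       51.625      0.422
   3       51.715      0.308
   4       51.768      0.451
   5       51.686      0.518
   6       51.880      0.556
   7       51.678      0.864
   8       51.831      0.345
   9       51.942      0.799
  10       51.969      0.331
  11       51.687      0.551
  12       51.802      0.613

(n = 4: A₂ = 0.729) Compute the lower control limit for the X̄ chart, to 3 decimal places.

51.374

X̄̄ = (51.450 + 51.625 + 51.715 + 51.768 + 51.686 + 51.880 + 51.678 + 51.831 + 51.942 + 51.969 + 51.687 + 51.802) / 12 = 621.0330 / 12 = 51.7527
R̄ = (0.471 + 0.422 + 0.308 + 0.451 + 0.518 + 0.556 + 0.864 + 0.345 + 0.799 + 0.331 + 0.551 + 0.613) / 12 = 6.2290 / 12 = 0.5191
LCL = X̄̄ − A₂·R̄ = 51.7527 − 0.729 × 0.5191 = 51.3743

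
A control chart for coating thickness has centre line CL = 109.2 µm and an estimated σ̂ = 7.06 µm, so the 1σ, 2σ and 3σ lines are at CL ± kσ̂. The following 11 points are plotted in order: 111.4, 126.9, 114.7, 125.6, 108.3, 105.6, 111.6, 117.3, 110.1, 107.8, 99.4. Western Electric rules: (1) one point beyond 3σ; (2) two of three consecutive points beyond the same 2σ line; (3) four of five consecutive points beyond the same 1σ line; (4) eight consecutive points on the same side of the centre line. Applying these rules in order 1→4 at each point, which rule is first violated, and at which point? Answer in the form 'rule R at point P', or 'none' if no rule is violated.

Zone of each point (C = within 1σ̂, B = 1σ̂–2σ̂, A = 2σ̂–3σ̂, * = beyond 3σ̂; sign = side of CL): 1:+C, 2:+A, 3:+C, 4:+A, 5:-C, 6:-C, 7:+C, 8:+B, 9:+C, 10:-C, 11:-B
Rule 2 (two of three consecutive points beyond the same 2σ limit) is satisfied at point 4.

rule 2 at point 4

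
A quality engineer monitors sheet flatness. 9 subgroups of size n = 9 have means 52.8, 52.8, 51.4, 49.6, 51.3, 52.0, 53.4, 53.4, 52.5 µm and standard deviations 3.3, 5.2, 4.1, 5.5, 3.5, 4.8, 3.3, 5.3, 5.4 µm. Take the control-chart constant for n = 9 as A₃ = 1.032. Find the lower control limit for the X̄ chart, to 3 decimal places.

47.501

X̄̄ = (52.8 + 52.8 + 51.4 + 49.6 + 51.3 + 52.0 + 53.4 + 53.4 + 52.5) / 9 = 52.1333
s̄ = (3.3 + 5.2 + 4.1 + 5.5 + 3.5 + 4.8 + 3.3 + 5.3 + 5.4) / 9 = 4.4889
LCL = X̄̄ − A₃·s̄ = 52.1333 − 1.032 × 4.4889 = 47.5008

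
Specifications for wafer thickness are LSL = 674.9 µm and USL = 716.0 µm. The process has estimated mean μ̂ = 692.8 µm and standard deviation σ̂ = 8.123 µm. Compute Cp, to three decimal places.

0.843

Cp = (USL − LSL) / (6σ̂) = (716.0 − 674.9) / (6 × 8.123) = 41.1000 / 48.7380 = 0.8433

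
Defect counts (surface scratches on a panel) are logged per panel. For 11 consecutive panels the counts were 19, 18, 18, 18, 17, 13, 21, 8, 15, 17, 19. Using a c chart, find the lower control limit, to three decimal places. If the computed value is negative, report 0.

c̄ = (19 + 18 + 18 + 18 + 17 + 13 + 21 + 8 + 15 + 17 + 19) / 11 = 183 / 11 = 16.6364
LCL = c̄ − 3√c̄ = 16.6364 − 3 × 4.0788 = 4.4001

4.400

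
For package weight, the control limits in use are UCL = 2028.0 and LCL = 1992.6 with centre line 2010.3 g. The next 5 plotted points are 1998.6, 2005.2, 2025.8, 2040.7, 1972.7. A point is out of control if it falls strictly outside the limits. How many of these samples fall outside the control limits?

2

Compare each point to [1992.6, 2028.0]: sample 4 = 2040.7 > UCL; sample 5 = 1972.7 < LCL.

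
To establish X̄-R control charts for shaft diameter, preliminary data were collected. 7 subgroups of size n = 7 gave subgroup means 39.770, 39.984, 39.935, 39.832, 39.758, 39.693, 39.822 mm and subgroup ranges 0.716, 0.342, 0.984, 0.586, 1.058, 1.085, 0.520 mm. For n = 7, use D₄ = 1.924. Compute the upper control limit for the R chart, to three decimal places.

1.454

R̄ = (0.716 + 0.342 + 0.984 + 0.586 + 1.058 + 1.085 + 0.520) / 7 = 5.2910 / 7 = 0.7559
UCL_R = D₄·R̄ = 1.924 × 0.7559 = 1.4543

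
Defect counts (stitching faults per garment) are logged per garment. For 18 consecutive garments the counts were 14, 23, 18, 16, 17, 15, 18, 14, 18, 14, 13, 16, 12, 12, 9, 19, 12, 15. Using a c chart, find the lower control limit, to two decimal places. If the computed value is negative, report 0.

c̄ = (14 + 23 + 18 + 16 + 17 + 15 + 18 + 14 + 18 + 14 + 13 + 16 + 12 + 12 + 9 + 19 + 12 + 15) / 18 = 275 / 18 = 15.2778
LCL = c̄ − 3√c̄ = 15.2778 − 3 × 3.9087 = 3.5517

3.55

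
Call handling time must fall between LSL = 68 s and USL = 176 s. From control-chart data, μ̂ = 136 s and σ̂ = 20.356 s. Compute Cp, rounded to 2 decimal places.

Cp = (USL − LSL) / (6σ̂) = (176 − 68) / (6 × 20.356) = 108.0000 / 122.1360 = 0.8843

0.88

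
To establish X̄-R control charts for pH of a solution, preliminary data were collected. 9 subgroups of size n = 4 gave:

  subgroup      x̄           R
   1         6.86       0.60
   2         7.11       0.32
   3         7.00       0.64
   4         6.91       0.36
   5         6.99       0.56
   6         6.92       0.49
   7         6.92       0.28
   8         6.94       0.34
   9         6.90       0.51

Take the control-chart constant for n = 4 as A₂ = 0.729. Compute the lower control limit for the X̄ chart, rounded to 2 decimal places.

X̄̄ = (6.86 + 7.11 + 7.00 + 6.91 + 6.99 + 6.92 + 6.92 + 6.94 + 6.90) / 9 = 62.5500 / 9 = 6.9500
R̄ = (0.60 + 0.32 + 0.64 + 0.36 + 0.56 + 0.49 + 0.28 + 0.34 + 0.51) / 9 = 4.1000 / 9 = 0.4556
LCL = X̄̄ − A₂·R̄ = 6.9500 − 0.729 × 0.4556 = 6.6179

6.62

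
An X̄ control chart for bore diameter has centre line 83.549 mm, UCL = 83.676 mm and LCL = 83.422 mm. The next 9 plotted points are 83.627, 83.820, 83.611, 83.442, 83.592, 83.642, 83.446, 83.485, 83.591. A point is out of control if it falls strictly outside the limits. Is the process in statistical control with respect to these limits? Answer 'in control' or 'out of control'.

Compare each point to [83.422, 83.676]: sample 2 = 83.820 > UCL.

out of control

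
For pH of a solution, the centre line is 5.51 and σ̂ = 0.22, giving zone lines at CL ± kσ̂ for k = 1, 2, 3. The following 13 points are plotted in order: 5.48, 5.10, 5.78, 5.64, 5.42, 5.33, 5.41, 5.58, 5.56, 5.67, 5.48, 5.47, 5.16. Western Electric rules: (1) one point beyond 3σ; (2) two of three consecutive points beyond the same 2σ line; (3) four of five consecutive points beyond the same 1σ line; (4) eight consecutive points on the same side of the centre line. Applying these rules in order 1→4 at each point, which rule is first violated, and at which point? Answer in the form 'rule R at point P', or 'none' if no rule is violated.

none

Zone of each point (C = within 1σ̂, B = 1σ̂–2σ̂, A = 2σ̂–3σ̂, * = beyond 3σ̂; sign = side of CL): 1:-C, 2:-B, 3:+B, 4:+C, 5:-C, 6:-C, 7:-C, 8:+C, 9:+C, 10:+C, 11:-C, 12:-C, 13:-B
No rule fires across all 13 points.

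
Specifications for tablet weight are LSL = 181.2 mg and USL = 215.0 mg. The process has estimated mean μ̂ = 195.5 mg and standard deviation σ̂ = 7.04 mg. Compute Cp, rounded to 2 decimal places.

Cp = (USL − LSL) / (6σ̂) = (215.0 − 181.2) / (6 × 7.04) = 33.8000 / 42.2400 = 0.8002

0.80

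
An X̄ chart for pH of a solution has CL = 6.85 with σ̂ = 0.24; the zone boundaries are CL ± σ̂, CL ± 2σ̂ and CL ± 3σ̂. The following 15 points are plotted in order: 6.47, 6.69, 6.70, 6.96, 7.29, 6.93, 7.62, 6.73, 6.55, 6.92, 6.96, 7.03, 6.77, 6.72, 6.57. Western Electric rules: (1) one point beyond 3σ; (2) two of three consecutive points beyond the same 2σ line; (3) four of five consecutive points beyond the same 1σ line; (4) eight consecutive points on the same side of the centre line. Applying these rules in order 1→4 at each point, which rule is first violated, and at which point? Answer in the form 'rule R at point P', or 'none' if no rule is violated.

Zone of each point (C = within 1σ̂, B = 1σ̂–2σ̂, A = 2σ̂–3σ̂, * = beyond 3σ̂; sign = side of CL): 1:-B, 2:-C, 3:-C, 4:+C, 5:+B, 6:+C, 7:+*, 8:-C, 9:-B, 10:+C, 11:+C, 12:+C, 13:-C, 14:-C, 15:-B
Rule 1 (one point beyond the 3σ limits) is satisfied at point 7.

rule 1 at point 7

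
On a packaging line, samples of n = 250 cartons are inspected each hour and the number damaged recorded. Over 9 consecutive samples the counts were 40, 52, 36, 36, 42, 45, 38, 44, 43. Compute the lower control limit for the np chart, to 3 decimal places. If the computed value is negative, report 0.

24.081

p̄ = Σdᵢ / (k·n) = 376 / (9 × 250) = 0.16711
LCL = np̄ − 3·√(np̄(1−p̄)) = 41.7778 − 3 × 5.8988 = 24.0813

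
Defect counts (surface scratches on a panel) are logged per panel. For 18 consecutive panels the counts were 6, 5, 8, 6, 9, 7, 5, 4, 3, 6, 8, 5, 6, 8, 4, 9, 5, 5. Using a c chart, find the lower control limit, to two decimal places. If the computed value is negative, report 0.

0.00

c̄ = (6 + 5 + 8 + 6 + 9 + 7 + 5 + 4 + 3 + 6 + 8 + 5 + 6 + 8 + 4 + 9 + 5 + 5) / 18 = 109 / 18 = 6.0556
LCL = c̄ − 3√c̄ = 6.0556 − 3 × 2.4608 = -1.3269 → 0 (cannot be negative)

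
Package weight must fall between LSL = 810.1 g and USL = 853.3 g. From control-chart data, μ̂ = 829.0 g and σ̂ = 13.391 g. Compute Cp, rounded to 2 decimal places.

0.54

Cp = (USL − LSL) / (6σ̂) = (853.3 − 810.1) / (6 × 13.391) = 43.2000 / 80.3460 = 0.5377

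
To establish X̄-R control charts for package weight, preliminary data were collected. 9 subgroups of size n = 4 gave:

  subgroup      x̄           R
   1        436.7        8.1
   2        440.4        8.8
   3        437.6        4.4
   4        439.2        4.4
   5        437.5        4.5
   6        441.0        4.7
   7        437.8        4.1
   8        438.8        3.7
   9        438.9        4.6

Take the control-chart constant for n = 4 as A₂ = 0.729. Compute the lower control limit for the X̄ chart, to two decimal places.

434.82

X̄̄ = (436.7 + 440.4 + 437.6 + 439.2 + 437.5 + 441.0 + 437.8 + 438.8 + 438.9) / 9 = 3947.9000 / 9 = 438.6556
R̄ = (8.1 + 8.8 + 4.4 + 4.4 + 4.5 + 4.7 + 4.1 + 3.7 + 4.6) / 9 = 47.3000 / 9 = 5.2556
LCL = X̄̄ − A₂·R̄ = 438.6556 − 0.729 × 5.2556 = 434.8243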